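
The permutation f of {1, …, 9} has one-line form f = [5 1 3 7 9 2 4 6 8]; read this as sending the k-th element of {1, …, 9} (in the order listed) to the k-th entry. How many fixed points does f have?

1

The fixed points (elements with f(x) = x) are {3}, so there is 1.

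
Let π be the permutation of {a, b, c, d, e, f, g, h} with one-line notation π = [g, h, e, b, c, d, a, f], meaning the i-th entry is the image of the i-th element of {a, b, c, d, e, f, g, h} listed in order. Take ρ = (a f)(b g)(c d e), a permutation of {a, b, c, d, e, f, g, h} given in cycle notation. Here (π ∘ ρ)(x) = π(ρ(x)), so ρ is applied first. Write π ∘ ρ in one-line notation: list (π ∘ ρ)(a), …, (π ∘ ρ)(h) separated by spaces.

(π ∘ ρ)(x) = π(ρ(x)). Computing each image: π(ρ(a)) = π(f) = d, π(ρ(b)) = π(g) = a, π(ρ(c)) = π(d) = b, π(ρ(d)) = π(e) = c, π(ρ(e)) = π(c) = e, π(ρ(f)) = π(a) = g, π(ρ(g)) = π(b) = h, π(ρ(h)) = π(h) = f.
Hence π ∘ ρ = [d a b c e g h f].

d a b c e g h f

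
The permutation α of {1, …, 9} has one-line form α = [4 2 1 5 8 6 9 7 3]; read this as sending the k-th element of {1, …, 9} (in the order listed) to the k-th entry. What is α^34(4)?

1

Tracing 4 → 5 → … returns to 4 after 7 steps, so 4 lies in a 7-cycle (1 4 5 8 7 9 3).
Powers repeat with period 7 on this cycle, and 34 mod 7 = 6, so α^34(4) = α^6(4).
Advancing 6 steps from 4: 4 → 5 → 8 → 7 → 9 → 3 → 1.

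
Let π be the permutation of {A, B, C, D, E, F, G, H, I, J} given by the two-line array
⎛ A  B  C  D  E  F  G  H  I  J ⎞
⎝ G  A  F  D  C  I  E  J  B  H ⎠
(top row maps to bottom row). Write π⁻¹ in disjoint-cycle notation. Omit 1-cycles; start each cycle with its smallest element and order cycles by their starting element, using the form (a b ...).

(A B I F C E G)(H J)

First write π in disjoint cycles: (A G E C F I B)(H J).
The inverse reverses every cycle; in canonical form, π⁻¹ = (A B I F C E G)(H J).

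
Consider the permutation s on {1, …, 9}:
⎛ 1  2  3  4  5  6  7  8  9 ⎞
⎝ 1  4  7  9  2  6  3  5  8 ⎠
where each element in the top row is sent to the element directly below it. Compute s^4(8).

9

Tracing 8 → 5 → … returns to 8 after 5 steps, so 8 lies in a 5-cycle (2 4 9 8 5).
Advancing 4 steps from 8: 8 → 5 → 2 → 4 → 9.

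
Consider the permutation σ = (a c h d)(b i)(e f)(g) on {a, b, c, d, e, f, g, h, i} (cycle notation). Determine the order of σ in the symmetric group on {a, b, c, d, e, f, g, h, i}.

The disjoint cycles have lengths 4, 2, 2, 1.
The order is lcm(4, 2, 2) = 4.

4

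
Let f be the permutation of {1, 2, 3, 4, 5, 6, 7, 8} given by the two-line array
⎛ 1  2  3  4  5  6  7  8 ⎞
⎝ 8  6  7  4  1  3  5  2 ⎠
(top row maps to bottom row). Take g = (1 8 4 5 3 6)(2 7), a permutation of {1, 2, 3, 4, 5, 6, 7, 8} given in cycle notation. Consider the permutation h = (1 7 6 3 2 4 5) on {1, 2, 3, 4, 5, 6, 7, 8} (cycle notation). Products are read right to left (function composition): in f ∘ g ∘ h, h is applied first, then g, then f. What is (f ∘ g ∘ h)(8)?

Apply the permutations in order: h(8) = 8, then g(8) = 4, then f(4) = 4. So (f ∘ g ∘ h)(8) = 4.

4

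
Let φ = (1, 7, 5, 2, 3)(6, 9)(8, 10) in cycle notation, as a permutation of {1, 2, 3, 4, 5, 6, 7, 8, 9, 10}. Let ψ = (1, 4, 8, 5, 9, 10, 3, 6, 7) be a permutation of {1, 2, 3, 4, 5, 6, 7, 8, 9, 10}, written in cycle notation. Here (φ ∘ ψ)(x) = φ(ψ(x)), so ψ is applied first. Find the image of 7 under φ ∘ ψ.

7

First apply ψ: ψ(7) = 1, then φ(1) = 7. Thus (φ ∘ ψ)(7) = 7.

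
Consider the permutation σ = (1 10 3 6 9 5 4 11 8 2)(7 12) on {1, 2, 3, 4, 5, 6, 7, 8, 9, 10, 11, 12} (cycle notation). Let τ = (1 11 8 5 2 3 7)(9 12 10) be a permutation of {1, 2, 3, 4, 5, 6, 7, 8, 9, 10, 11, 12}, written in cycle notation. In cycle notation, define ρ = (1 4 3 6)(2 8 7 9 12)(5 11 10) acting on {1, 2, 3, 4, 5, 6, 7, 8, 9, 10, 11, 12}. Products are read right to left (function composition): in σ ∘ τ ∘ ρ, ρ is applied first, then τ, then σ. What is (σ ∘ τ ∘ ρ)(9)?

3

Apply the permutations in order: ρ(9) = 12, then τ(12) = 10, then σ(10) = 3. So (σ ∘ τ ∘ ρ)(9) = 3.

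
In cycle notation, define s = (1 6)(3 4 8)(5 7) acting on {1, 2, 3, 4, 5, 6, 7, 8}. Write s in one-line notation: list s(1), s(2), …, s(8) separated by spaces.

6 2 4 8 7 1 5 3

Image by image: 1↦6, 2↦2, 3↦4, 4↦8, 5↦7, 6↦1, 7↦5, 8↦3.
So the one-line form is 6 2 4 8 7 1 5 3.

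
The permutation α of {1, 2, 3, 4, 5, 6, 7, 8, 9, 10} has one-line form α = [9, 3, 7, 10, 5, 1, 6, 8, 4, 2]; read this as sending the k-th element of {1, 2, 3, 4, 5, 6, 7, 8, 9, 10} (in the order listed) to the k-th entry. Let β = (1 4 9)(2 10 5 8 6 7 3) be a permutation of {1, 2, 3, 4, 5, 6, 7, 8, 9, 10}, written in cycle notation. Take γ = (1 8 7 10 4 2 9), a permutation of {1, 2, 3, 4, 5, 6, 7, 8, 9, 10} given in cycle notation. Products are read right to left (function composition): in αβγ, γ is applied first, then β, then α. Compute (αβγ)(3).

Apply the permutations in order: γ(3) = 3, then β(3) = 2, then α(2) = 3. So (αβγ)(3) = 3.

3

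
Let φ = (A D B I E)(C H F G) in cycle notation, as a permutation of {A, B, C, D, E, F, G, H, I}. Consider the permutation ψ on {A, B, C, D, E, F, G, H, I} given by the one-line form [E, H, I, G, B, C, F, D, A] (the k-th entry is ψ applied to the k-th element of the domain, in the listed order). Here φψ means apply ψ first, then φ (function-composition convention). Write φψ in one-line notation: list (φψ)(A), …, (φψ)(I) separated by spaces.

(φψ)(x) = φ(ψ(x)). Computing each image: φ(ψ(A)) = φ(E) = A, φ(ψ(B)) = φ(H) = F, φ(ψ(C)) = φ(I) = E, φ(ψ(D)) = φ(G) = C, φ(ψ(E)) = φ(B) = I, φ(ψ(F)) = φ(C) = H, φ(ψ(G)) = φ(F) = G, φ(ψ(H)) = φ(D) = B, φ(ψ(I)) = φ(A) = D.
Hence φψ = [A F E C I H G B D].

A F E C I H G B D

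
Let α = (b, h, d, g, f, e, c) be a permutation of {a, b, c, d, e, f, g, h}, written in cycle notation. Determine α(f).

e

In the cycle (b, h, d, g, f, e, c), f is followed by e, so α(f) = e.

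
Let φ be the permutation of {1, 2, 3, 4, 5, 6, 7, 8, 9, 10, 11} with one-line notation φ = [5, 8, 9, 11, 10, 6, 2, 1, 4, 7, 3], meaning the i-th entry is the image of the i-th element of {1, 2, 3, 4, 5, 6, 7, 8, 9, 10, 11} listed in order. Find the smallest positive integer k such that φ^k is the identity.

Writing φ as disjoint cycles, the cycle lengths are 6, 4, 1.
The order is lcm(6, 4) = 12.

12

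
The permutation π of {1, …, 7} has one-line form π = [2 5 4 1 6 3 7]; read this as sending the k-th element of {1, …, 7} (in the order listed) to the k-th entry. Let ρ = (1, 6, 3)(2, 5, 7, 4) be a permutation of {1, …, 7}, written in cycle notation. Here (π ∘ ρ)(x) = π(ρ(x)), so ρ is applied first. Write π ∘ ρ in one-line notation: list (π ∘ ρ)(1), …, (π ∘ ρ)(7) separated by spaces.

(π ∘ ρ)(x) = π(ρ(x)). Computing each image: π(ρ(1)) = π(6) = 3, π(ρ(2)) = π(5) = 6, π(ρ(3)) = π(1) = 2, π(ρ(4)) = π(2) = 5, π(ρ(5)) = π(7) = 7, π(ρ(6)) = π(3) = 4, π(ρ(7)) = π(4) = 1.
Hence π ∘ ρ = [3 6 2 5 7 4 1].

3 6 2 5 7 4 1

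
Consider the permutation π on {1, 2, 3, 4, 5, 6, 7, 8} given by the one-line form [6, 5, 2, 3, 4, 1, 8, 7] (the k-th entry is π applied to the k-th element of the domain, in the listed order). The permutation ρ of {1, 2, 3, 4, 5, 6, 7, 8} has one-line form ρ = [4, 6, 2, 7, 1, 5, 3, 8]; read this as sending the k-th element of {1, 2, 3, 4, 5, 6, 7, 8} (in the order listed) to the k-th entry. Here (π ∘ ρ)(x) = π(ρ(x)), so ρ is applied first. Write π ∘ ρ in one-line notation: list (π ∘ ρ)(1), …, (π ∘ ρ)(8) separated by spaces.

Chase each element through ρ then π: 1 → 4 → 3; 2 → 6 → 1; 3 → 2 → 5; 4 → 7 → 8; 5 → 1 → 6; 6 → 5 → 4; 7 → 3 → 2; 8 → 8 → 7.
Collecting the images, π ∘ ρ = [3 1 5 8 6 4 2 7].

3 1 5 8 6 4 2 7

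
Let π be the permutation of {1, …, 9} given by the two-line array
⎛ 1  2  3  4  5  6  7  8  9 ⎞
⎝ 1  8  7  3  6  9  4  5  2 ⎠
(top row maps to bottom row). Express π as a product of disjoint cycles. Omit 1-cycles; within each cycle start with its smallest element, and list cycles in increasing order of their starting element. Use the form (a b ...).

(2 8 5 6 9)(3 7 4)

Iterating π from 2 gives 2 → 8 → 5 → 6 → 9 → 2; that is the 5-cycle (2 8 5 6 9).
Repeating from the next unused element and collecting all non-trivial cycles gives (2 8 5 6 9)(3 7 4).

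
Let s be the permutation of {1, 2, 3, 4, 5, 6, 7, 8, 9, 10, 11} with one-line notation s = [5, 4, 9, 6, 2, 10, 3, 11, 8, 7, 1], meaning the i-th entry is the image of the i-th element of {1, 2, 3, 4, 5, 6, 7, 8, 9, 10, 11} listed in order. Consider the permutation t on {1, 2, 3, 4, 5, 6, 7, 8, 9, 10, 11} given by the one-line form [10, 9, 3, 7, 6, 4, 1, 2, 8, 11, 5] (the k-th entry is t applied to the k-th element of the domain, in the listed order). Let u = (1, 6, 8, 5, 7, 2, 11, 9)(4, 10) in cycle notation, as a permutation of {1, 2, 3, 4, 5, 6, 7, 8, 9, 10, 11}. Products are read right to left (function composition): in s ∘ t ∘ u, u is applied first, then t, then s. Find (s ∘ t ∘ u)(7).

8

Apply the permutations in order: u(7) = 2, then t(2) = 9, then s(9) = 8. So (s ∘ t ∘ u)(7) = 8.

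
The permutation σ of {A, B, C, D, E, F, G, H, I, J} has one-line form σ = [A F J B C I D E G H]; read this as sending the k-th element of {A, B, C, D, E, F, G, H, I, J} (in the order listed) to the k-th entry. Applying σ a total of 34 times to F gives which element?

B

Tracing F → I → … returns to F after 5 steps, so F lies in a 5-cycle (B, F, I, G, D).
Powers repeat with period 5 on this cycle, and 34 mod 5 = 4, so σ^34(F) = σ^4(F).
Advancing 4 steps from F: F → I → G → D → B.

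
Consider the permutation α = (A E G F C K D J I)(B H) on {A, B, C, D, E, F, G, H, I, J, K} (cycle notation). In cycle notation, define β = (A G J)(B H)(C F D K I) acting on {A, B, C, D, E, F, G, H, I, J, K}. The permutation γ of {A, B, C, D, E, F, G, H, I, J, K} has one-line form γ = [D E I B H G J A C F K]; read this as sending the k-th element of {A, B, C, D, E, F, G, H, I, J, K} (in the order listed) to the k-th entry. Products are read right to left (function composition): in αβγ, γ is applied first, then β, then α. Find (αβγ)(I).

Chase I: γ(I) = C; β(C) = F; α(F) = C. Hence (αβγ)(I) = C.

C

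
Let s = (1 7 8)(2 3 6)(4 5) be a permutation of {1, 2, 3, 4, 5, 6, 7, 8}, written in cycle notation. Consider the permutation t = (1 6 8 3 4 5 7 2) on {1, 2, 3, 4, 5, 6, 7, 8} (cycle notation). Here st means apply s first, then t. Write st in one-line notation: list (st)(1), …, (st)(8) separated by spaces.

2 4 8 7 5 1 3 6

For each element, apply s then t: 1 → 7 → 2; 2 → 3 → 4; 3 → 6 → 8; 4 → 5 → 7; 5 → 4 → 5; 6 → 2 → 1; 7 → 8 → 3; 8 → 1 → 6.
Collecting the images, st = [2 4 8 7 5 1 3 6].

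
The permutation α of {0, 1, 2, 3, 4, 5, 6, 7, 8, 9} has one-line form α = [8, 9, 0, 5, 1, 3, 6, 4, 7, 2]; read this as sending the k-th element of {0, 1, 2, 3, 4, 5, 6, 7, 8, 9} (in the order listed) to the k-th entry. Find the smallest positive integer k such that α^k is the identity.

Decomposing into disjoint cycles gives cycle lengths 7, 2, 1.
The order is lcm(7, 2) = 14.

14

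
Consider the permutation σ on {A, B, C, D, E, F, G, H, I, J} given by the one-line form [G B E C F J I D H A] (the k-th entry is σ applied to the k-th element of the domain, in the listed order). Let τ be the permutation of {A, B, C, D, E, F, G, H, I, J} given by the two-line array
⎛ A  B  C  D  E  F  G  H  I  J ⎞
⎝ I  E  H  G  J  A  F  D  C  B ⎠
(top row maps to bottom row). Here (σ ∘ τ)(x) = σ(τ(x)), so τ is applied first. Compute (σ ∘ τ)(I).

First apply τ: τ(I) = C, then σ(C) = E. Thus (σ ∘ τ)(I) = E.

E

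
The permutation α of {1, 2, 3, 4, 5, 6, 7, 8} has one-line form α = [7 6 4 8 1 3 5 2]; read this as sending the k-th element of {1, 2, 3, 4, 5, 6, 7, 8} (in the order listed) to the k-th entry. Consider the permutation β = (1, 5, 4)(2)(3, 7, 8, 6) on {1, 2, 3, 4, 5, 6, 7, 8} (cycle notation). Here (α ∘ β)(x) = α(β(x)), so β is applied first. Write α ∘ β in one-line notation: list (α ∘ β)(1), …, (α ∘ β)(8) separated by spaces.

1 6 5 7 8 4 2 3

(α ∘ β)(x) = α(β(x)). Computing each image: α(β(1)) = α(5) = 1, α(β(2)) = α(2) = 6, α(β(3)) = α(7) = 5, α(β(4)) = α(1) = 7, α(β(5)) = α(4) = 8, α(β(6)) = α(3) = 4, α(β(7)) = α(8) = 2, α(β(8)) = α(6) = 3.
Hence α ∘ β = [1 6 5 7 8 4 2 3].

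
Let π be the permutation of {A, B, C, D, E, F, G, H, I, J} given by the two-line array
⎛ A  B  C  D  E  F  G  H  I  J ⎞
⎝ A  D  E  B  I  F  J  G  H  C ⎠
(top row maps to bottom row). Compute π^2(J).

E

Tracing J → C → … returns to J after 6 steps, so J lies in a 6-cycle (C E I H G J).
Stepping 2 places around the cycle: J → C → E.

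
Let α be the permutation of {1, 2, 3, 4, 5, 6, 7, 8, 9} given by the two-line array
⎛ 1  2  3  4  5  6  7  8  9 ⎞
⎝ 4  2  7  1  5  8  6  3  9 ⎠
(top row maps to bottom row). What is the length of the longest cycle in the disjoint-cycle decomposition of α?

Decomposing into disjoint cycles gives (1, 4)(3, 7, 6, 8); the longest has length 4.

4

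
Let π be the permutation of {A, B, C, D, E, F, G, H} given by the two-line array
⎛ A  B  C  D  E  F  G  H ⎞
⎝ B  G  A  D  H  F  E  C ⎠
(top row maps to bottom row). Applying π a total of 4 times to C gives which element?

Tracing C → A → … returns to C after 6 steps, so C lies in a 6-cycle (A, B, G, E, H, C).
Stepping 4 places around the cycle: C → A → B → G → E.

E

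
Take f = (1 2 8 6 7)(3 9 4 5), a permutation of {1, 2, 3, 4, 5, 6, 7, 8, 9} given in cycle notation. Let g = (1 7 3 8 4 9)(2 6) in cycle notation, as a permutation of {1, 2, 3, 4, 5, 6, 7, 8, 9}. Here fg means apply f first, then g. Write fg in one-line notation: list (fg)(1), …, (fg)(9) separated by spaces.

6 4 1 5 8 3 7 2 9

(fg)(x) = g(f(x)). Computing each image: g(f(1)) = g(2) = 6, g(f(2)) = g(8) = 4, g(f(3)) = g(9) = 1, g(f(4)) = g(5) = 5, g(f(5)) = g(3) = 8, g(f(6)) = g(7) = 3, g(f(7)) = g(1) = 7, g(f(8)) = g(6) = 2, g(f(9)) = g(4) = 9.
Hence fg = [6 4 1 5 8 3 7 2 9].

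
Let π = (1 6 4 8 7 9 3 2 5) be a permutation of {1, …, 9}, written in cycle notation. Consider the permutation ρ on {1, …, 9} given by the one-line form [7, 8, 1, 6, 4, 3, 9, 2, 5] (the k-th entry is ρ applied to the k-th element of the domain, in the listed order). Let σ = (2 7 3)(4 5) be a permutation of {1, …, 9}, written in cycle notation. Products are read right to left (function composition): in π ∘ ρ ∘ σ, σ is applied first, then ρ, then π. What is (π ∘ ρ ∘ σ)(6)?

2

(π ∘ ρ ∘ σ)(6) = π(ρ(σ(6))). σ(6) = 6, then ρ(6) = 3, then π(3) = 2, so the result is 2.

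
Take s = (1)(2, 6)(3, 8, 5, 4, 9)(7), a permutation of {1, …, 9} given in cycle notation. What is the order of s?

The disjoint cycles have lengths 5, 2, 1, 1.
The order of s is the least common multiple of its cycle lengths: lcm(5, 2) = 10.

10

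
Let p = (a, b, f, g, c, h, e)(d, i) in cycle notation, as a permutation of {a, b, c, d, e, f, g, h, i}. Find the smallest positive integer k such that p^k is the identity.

The disjoint cycles have lengths 7, 2.
The order of p is the least common multiple of its cycle lengths: lcm(7, 2) = 14.

14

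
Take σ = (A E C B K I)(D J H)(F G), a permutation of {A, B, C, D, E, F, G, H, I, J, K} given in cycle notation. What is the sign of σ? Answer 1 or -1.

The cycle lengths are 6, 3, 2.
A cycle is odd iff its length is even; σ has 2 even-length cycles, so sgn(σ) = (−1)^2 and σ is even.

1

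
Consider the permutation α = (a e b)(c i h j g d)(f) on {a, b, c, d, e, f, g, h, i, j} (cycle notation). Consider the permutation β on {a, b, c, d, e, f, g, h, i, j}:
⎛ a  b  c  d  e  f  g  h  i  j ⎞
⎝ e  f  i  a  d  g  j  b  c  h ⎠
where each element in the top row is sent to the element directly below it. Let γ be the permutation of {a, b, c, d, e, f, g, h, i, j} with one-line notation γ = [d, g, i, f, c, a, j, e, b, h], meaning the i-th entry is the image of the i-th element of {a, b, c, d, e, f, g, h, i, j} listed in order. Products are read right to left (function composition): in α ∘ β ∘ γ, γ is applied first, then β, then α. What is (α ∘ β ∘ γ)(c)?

i

Chase c: γ(c) = i; β(i) = c; α(c) = i. Hence (α ∘ β ∘ γ)(c) = i.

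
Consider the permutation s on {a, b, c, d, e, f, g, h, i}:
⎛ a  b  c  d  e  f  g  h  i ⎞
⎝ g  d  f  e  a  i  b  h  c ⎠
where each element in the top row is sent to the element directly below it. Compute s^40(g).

g

Tracing g → b → … returns to g after 5 steps, so g lies in a 5-cycle (a g b d e).
Powers repeat with period 5 on this cycle, and 40 mod 5 = 0, so s^40(g) = s^0(g).
So s^40(g) = g.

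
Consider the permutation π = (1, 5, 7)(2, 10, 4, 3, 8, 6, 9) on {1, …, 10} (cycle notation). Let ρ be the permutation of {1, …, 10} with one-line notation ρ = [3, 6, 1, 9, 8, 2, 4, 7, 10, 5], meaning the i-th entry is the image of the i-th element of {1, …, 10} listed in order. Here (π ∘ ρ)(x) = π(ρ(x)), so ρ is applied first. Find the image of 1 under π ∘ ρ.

First apply ρ: ρ(1) = 3, then π(3) = 8. Thus (π ∘ ρ)(1) = 8.

8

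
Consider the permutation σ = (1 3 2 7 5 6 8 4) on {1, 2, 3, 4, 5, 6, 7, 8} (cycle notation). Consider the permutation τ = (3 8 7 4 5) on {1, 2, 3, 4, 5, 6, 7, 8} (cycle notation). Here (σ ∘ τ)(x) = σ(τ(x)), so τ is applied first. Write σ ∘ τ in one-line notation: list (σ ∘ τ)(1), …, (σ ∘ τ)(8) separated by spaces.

3 7 4 6 2 8 1 5

(σ ∘ τ)(x) = σ(τ(x)). Computing each image: σ(τ(1)) = σ(1) = 3, σ(τ(2)) = σ(2) = 7, σ(τ(3)) = σ(8) = 4, σ(τ(4)) = σ(5) = 6, σ(τ(5)) = σ(3) = 2, σ(τ(6)) = σ(6) = 8, σ(τ(7)) = σ(4) = 1, σ(τ(8)) = σ(7) = 5.
Hence σ ∘ τ = [3 7 4 6 2 8 1 5].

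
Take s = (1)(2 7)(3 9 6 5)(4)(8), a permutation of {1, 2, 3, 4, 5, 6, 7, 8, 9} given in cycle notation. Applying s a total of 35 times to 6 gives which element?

6 lies in the 4-cycle (3 9 6 5).
On a 4-cycle, s^4 is the identity, so s^35 = s^3 there (35 ≡ 3 mod 4).
Stepping 3 places around the cycle: 6 → 5 → 3 → 9.

9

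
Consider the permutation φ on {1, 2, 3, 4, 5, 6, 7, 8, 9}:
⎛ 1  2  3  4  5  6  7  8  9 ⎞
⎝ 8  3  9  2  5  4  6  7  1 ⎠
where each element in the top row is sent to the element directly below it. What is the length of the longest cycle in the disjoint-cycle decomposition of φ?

8

Decomposing into disjoint cycles gives (1 8 7 6 4 2 3 9); the longest has length 8.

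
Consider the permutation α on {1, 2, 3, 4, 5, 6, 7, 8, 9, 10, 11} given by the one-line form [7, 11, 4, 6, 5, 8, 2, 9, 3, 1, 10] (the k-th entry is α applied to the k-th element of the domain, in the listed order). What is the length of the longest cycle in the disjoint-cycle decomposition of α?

5

Decomposing into disjoint cycles gives (1 7 2 11 10)(3 4 6 8 9); the longest has length 5.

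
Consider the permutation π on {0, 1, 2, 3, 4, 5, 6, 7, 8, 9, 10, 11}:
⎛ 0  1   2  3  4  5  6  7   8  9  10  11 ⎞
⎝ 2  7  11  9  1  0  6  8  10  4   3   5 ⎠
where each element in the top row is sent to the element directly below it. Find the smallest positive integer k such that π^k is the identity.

28

Decomposing into disjoint cycles gives cycle lengths 7, 4, 1.
The order is lcm(7, 4) = 28.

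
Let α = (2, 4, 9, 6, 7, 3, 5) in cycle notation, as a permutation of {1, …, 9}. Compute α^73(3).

3 lies in the 7-cycle (2, 4, 9, 6, 7, 3, 5).
Since the cycle has length 7, α^73 acts on it the same as α^3 (73 mod 7 = 3).
Stepping 3 places around the cycle: 3 → 5 → 2 → 4.

4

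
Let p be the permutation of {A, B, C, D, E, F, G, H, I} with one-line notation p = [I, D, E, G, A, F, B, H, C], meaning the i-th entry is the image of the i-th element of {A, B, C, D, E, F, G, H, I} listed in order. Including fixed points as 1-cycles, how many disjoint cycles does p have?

The cycle decomposition is (A I C E)(B D G)(F)(H), which has 4 cycles (counting 1-cycles).

4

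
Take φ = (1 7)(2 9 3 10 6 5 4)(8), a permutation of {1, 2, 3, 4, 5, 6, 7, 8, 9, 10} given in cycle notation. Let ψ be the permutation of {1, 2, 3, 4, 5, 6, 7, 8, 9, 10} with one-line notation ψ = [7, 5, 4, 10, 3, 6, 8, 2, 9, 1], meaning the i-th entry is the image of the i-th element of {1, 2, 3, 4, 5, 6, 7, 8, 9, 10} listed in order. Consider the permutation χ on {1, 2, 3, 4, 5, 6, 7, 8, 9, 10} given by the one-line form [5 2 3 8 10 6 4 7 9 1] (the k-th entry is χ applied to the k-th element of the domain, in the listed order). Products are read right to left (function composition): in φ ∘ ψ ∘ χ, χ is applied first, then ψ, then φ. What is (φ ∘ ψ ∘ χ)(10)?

Chase 10: χ(10) = 1; ψ(1) = 7; φ(7) = 1. Hence (φ ∘ ψ ∘ χ)(10) = 1.

1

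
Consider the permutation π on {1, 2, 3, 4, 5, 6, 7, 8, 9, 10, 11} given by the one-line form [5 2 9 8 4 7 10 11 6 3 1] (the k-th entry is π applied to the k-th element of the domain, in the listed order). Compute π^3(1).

8

Tracing 1 → 5 → … returns to 1 after 5 steps, so 1 lies in a 5-cycle (1 5 4 8 11).
Stepping 3 places around the cycle: 1 → 5 → 4 → 8.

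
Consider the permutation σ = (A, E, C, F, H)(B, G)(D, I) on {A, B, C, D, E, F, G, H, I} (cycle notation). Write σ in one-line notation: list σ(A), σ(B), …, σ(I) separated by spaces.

Reading each image from the cycles: A→E, B→G, C→F, D→I, E→C, F→H, G→B, H→A, I→D.
So the one-line form is E G F I C H B A D.

E G F I C H B A D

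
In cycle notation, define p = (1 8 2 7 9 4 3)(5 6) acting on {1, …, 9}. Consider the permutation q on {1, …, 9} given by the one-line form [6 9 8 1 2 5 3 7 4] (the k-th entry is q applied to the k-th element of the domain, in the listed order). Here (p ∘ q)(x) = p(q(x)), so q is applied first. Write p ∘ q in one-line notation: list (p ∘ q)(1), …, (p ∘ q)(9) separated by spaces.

Chase each element through q then p: 1 → 6 → 5; 2 → 9 → 4; 3 → 8 → 2; 4 → 1 → 8; 5 → 2 → 7; 6 → 5 → 6; 7 → 3 → 1; 8 → 7 → 9; 9 → 4 → 3.
Collecting the images, p ∘ q = [5 4 2 8 7 6 1 9 3].

5 4 2 8 7 6 1 9 3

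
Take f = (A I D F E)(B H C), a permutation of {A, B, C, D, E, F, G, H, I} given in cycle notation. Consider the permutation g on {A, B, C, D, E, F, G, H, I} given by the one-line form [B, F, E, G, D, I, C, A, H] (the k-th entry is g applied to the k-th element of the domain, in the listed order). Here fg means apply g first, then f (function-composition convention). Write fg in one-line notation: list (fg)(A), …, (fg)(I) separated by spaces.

H E A G F D B I C

(fg)(x) = f(g(x)). Computing each image: f(g(A)) = f(B) = H, f(g(B)) = f(F) = E, f(g(C)) = f(E) = A, f(g(D)) = f(G) = G, f(g(E)) = f(D) = F, f(g(F)) = f(I) = D, f(g(G)) = f(C) = B, f(g(H)) = f(A) = I, f(g(I)) = f(H) = C.
Hence fg = [H E A G F D B I C].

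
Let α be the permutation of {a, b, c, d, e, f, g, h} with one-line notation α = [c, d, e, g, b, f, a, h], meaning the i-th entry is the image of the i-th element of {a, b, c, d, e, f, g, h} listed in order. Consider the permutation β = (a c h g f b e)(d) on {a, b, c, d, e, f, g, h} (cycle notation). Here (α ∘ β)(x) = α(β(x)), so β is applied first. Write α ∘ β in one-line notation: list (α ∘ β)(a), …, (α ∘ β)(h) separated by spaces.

e b h g c d f a

(α ∘ β)(x) = α(β(x)). Computing each image: α(β(a)) = α(c) = e, α(β(b)) = α(e) = b, α(β(c)) = α(h) = h, α(β(d)) = α(d) = g, α(β(e)) = α(a) = c, α(β(f)) = α(b) = d, α(β(g)) = α(f) = f, α(β(h)) = α(g) = a.
Hence α ∘ β = [e b h g c d f a].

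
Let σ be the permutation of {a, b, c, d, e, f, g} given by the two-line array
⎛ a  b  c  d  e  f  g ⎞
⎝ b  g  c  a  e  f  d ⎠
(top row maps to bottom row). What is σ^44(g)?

g

Tracing g → d → … returns to g after 4 steps, so g lies in a 4-cycle (a, b, g, d).
On a 4-cycle, σ^4 is the identity, so σ^44 = σ^0 there (44 ≡ 0 mod 4).
So σ^44(g) = g.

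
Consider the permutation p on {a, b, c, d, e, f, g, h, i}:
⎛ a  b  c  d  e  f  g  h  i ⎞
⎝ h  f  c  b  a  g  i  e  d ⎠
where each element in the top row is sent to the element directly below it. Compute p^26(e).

Tracing e → a → … returns to e after 3 steps, so e lies in a 3-cycle (a h e).
Powers repeat with period 3 on this cycle, and 26 mod 3 = 2, so p^26(e) = p^2(e).
Advancing 2 steps from e: e → a → h.

h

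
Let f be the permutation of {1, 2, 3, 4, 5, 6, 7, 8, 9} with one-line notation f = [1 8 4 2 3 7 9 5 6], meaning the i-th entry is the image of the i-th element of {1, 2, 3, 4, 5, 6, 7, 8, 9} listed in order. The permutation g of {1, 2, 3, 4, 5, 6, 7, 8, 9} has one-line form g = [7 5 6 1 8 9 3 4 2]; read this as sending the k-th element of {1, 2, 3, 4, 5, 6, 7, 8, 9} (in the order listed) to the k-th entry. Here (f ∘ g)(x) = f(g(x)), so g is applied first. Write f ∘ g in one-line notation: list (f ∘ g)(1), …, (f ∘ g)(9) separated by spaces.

9 3 7 1 5 6 4 2 8

(f ∘ g)(x) = f(g(x)). Computing each image: f(g(1)) = f(7) = 9, f(g(2)) = f(5) = 3, f(g(3)) = f(6) = 7, f(g(4)) = f(1) = 1, f(g(5)) = f(8) = 5, f(g(6)) = f(9) = 6, f(g(7)) = f(3) = 4, f(g(8)) = f(4) = 2, f(g(9)) = f(2) = 8.
Hence f ∘ g = [9 3 7 1 5 6 4 2 8].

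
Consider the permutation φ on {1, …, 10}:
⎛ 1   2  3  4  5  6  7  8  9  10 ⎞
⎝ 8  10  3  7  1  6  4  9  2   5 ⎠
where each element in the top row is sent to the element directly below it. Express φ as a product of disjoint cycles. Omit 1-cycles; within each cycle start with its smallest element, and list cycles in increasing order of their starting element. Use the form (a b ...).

(1 8 9 2 10 5)(4 7)

Start at 1 and follow images: 1 → 8 → 9 → 2 → 10 → 5 → 1, giving the cycle (1 8 9 2 10 5).
Continuing from each remaining unvisited element yields (1 8 9 2 10 5)(4 7).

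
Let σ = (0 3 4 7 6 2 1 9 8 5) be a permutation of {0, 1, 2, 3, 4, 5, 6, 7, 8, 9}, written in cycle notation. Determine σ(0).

Within (0 3 4 7 6 2 1 9 8 5), 0 ↦ 3.

3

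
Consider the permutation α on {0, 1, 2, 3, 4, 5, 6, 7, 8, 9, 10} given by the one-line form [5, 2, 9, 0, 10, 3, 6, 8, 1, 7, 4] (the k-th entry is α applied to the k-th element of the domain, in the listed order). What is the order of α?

30

Decomposing into disjoint cycles gives cycle lengths 5, 3, 2, 1.
Since disjoint cycles commute, ord(α) = lcm(5, 3, 2) = 30.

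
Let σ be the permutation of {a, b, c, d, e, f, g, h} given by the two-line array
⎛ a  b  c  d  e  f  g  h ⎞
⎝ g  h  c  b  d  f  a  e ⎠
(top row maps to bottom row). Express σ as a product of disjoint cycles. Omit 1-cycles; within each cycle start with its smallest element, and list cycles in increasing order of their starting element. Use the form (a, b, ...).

(a, g)(b, h, e, d)

Start at a and follow images: a → g → a, giving the cycle (a, g).
Repeating from the next unused element and collecting all non-trivial cycles gives (a, g)(b, h, e, d).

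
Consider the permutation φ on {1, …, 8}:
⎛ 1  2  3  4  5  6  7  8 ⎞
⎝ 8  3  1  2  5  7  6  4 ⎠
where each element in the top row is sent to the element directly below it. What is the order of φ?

The disjoint-cycle form of φ has cycle lengths 5, 2, 1.
Since disjoint cycles commute, ord(φ) = lcm(5, 2) = 10.

10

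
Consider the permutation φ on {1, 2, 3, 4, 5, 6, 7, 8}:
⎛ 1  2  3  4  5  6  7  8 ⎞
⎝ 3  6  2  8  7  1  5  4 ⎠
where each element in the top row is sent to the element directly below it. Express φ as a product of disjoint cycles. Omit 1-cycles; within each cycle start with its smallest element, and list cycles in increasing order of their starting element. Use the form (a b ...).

Iterating φ from 1 gives 1 → 3 → 2 → 6 → 1; that is the 4-cycle (1 3 2 6).
Continuing from each remaining unvisited element yields (1 3 2 6)(4 8)(5 7).

(1 3 2 6)(4 8)(5 7)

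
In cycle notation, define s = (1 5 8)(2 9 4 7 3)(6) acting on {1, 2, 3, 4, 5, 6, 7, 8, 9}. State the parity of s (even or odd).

even

The cycle lengths are 5, 3, 1.
A cycle is odd iff its length is even; s has 0 even-length cycles, so sgn(s) = (−1)^0 and s is even.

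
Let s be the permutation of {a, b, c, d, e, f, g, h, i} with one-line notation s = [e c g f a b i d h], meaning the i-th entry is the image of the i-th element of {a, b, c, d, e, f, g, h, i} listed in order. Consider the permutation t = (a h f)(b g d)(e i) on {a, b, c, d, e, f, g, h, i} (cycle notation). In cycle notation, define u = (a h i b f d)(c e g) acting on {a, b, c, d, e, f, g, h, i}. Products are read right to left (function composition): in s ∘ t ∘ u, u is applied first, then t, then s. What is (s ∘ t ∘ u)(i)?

i

(s ∘ t ∘ u)(i) = s(t(u(i))). u(i) = b, then t(b) = g, then s(g) = i, so the result is i.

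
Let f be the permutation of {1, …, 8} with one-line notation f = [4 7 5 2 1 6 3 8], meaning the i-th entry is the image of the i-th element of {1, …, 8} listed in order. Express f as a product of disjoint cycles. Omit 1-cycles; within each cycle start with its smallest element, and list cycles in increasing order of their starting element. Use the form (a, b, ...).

(1, 4, 2, 7, 3, 5)

From 1: 1 → 4 → 2 → 7 → 3 → 5 → 1, closing the cycle (1, 4, 2, 7, 3, 5).
Continuing from each remaining unvisited element yields (1, 4, 2, 7, 3, 5).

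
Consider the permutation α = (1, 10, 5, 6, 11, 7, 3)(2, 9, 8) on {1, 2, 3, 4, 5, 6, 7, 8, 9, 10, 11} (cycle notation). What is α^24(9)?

9 lies in the 3-cycle (2, 9, 8).
On a 3-cycle, α^3 is the identity, so α^24 = α^0 there (24 ≡ 0 mod 3).
So α^24(9) = 9.

9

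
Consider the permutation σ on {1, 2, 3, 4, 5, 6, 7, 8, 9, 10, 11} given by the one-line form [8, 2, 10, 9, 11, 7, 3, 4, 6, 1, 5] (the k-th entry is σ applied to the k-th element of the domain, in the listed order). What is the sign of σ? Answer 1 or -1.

1

In disjoint-cycle form the cycle lengths are 8, 2, 1.
A cycle is odd iff its length is even; σ has 2 even-length cycles, so sgn(σ) = (−1)^2 and σ is even.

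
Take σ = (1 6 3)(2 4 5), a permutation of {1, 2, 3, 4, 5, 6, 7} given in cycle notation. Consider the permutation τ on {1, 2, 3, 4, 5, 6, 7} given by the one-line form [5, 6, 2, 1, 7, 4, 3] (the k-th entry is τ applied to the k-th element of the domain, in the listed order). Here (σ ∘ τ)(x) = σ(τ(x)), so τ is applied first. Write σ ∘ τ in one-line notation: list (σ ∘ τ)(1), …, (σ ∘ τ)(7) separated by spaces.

For each element, apply τ then σ: 1 → 5 → 2; 2 → 6 → 3; 3 → 2 → 4; 4 → 1 → 6; 5 → 7 → 7; 6 → 4 → 5; 7 → 3 → 1.
So σ ∘ τ in one-line form is 2 3 4 6 7 5 1.

2 3 4 6 7 5 1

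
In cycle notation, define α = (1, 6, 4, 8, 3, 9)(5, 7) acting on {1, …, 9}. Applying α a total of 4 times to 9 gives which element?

9 lies in the 6-cycle (1, 6, 4, 8, 3, 9).
Advancing 4 steps from 9: 9 → 1 → 6 → 4 → 8.

8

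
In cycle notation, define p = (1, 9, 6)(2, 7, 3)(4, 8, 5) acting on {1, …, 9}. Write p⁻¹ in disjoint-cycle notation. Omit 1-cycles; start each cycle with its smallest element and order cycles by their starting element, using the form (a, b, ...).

(1, 6, 9)(2, 3, 7)(4, 5, 8)

Inverting a permutation written in cycle notation just reverses the order within every cycle.
After reversing and putting each cycle's least element first, p⁻¹ = (1, 6, 9)(2, 3, 7)(4, 5, 8).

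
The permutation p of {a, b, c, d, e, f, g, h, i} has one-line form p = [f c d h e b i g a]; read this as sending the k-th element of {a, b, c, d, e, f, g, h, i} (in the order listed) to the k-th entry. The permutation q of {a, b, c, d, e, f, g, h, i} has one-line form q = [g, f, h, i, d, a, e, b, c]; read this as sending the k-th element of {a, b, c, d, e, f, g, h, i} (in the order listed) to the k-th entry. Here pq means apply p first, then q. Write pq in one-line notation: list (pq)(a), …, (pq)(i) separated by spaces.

a h i b d f c e g

For each element, apply p then q: a → f → a; b → c → h; c → d → i; d → h → b; e → e → d; f → b → f; g → i → c; h → g → e; i → a → g.
So pq in one-line form is a h i b d f c e g.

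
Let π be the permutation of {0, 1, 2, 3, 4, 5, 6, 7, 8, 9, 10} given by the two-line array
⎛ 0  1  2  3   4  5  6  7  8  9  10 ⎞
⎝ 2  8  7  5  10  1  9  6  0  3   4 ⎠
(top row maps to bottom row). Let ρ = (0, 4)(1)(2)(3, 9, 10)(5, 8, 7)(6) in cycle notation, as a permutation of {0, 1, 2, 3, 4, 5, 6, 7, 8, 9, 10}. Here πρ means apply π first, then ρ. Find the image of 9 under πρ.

9

π(9) = 3, then ρ(3) = 9; composing gives (πρ)(9) = 9.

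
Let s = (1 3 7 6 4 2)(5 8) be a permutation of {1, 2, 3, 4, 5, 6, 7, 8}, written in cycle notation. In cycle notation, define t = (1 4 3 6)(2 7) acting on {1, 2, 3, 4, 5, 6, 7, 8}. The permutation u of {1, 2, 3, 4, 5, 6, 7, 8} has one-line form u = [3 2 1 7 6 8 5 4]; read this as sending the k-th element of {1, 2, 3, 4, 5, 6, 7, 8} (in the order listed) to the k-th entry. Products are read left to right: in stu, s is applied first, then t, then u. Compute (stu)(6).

Chase 6: s(6) = 4; t(4) = 3; u(3) = 1. Hence (stu)(6) = 1.

1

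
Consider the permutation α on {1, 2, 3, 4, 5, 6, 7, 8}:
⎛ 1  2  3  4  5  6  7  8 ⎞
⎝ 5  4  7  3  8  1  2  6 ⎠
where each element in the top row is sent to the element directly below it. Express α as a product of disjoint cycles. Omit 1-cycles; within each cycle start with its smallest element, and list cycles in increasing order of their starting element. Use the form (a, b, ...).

(1, 5, 8, 6)(2, 4, 3, 7)

Start at 1 and follow images: 1 → 5 → 8 → 6 → 1, giving the cycle (1, 5, 8, 6).
Repeating from the next unused element and collecting all non-trivial cycles gives (1, 5, 8, 6)(2, 4, 3, 7).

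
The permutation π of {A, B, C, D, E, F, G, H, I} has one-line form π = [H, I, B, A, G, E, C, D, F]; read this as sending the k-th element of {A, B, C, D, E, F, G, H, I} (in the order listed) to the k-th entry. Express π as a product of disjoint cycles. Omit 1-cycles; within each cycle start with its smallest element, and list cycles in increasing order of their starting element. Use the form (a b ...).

(A H D)(B I F E G C)

Start at A and follow images: A → H → D → A, giving the cycle (A H D).
Repeating from the next unused element and collecting all non-trivial cycles gives (A H D)(B I F E G C).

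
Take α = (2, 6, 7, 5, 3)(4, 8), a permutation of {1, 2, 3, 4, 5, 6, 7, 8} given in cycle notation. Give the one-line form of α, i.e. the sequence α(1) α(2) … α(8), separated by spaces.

1 6 2 8 3 7 5 4

Reading each image from the cycles: 1↦1, 2↦6, 3↦2, 4↦8, 5↦3, 6↦7, 7↦5, 8↦4.
So the one-line form is 1 6 2 8 3 7 5 4.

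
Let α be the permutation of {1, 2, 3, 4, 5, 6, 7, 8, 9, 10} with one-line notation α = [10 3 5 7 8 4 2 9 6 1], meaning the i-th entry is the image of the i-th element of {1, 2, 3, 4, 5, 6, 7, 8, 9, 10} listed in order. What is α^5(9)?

Tracing 9 → 6 → … returns to 9 after 8 steps, so 9 lies in an 8-cycle (2, 3, 5, 8, 9, 6, 4, 7).
Advancing 5 steps from 9: 9 → 6 → 4 → 7 → 2 → 3.

3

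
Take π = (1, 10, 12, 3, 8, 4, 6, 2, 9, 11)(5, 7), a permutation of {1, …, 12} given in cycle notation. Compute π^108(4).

3

4 lies in the 10-cycle (1, 10, 12, 3, 8, 4, 6, 2, 9, 11).
Since the cycle has length 10, π^108 acts on it the same as π^8 (108 mod 10 = 8).
Stepping 8 places around the cycle: 4 → 6 → 2 → 9 → 11 → 1 → 10 → 12 → 3.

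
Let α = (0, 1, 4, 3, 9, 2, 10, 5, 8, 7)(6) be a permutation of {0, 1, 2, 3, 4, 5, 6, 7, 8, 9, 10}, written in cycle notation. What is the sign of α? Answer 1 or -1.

-1

The cycle lengths are 10, 1.
A cycle of length ℓ contributes ℓ−1 transpositions, so α is a product of 9 transpositions — odd.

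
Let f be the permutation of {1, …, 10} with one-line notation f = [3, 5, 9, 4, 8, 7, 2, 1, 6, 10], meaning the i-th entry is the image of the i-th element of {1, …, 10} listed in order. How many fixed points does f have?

2

The fixed points (elements with f(x) = x) are {4, 10}, so there are 2.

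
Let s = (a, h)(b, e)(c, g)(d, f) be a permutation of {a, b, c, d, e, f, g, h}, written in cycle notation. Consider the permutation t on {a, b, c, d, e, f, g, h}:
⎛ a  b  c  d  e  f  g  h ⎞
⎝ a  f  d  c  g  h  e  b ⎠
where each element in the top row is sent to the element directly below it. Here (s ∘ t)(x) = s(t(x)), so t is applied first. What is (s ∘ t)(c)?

f

t(c) = d, then s(d) = f; composing gives (s ∘ t)(c) = f.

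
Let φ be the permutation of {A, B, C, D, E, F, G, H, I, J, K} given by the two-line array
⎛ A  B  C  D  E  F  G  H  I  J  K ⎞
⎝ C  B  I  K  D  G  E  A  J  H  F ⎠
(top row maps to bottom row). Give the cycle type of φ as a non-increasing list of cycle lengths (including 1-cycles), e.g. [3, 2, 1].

[5, 5, 1]

The disjoint cycles are (A, C, I, J, H)(B)(D, K, F, G, E), with lengths 5, 5, 1 in non-increasing order.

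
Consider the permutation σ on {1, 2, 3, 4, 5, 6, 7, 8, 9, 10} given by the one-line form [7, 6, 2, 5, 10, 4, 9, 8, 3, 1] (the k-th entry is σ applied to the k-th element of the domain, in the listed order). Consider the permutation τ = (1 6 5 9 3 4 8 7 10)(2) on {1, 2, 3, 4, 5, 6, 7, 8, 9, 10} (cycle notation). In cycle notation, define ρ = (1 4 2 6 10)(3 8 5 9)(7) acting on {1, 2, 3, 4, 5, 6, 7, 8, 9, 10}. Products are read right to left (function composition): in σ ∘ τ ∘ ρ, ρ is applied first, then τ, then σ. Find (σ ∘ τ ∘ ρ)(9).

Chase 9: ρ(9) = 3; τ(3) = 4; σ(4) = 5. Hence (σ ∘ τ ∘ ρ)(9) = 5.

5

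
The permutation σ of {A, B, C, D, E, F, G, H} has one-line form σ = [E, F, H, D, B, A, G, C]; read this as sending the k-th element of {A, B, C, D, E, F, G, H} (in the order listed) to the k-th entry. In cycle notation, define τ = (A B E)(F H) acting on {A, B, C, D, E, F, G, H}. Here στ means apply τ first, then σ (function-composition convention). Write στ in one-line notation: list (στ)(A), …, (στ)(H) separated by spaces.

Chase each element through τ then σ: A → B → F; B → E → B; C → C → H; D → D → D; E → A → E; F → H → C; G → G → G; H → F → A.
Collecting the images, στ = [F B H D E C G A].

F B H D E C G A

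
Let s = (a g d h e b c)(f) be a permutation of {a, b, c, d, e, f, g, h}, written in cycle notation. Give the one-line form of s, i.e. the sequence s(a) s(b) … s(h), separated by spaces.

g c a h b f d e

Reading each image from the cycles: a→g, b→c, c→a, d→h, e→b, f→f, g→d, h→e.
Listing these in domain order gives g c a h b f d e.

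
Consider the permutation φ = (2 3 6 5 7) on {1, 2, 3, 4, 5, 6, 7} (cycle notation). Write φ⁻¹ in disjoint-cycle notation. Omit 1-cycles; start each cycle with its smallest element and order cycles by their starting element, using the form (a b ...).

The inverse reverses each cycle.
Reversing each cycle of φ and rotating so the smallest element leads gives (2 7 5 6 3).

(2 7 5 6 3)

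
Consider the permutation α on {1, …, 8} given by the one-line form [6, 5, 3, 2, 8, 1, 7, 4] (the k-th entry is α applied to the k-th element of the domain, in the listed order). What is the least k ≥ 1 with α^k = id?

Writing α as disjoint cycles, the cycle lengths are 4, 2, 1, 1.
Since disjoint cycles commute, ord(α) = lcm(4, 2) = 4.

4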